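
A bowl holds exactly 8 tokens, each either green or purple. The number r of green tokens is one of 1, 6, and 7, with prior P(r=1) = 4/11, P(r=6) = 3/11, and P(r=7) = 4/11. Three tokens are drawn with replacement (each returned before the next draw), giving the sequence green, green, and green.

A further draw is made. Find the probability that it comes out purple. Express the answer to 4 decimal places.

0.1665

Compute the likelihood of the observed sequence for each case: P(data | r = 1) = (1/8)(1/8)(1/8) = 0.0019531; P(data | r = 6) = (6/8)(6/8)(6/8) = 0.42188; P(data | r = 7) = (7/8)(7/8)(7/8) = 0.66992.
Multiplying each by its prior: 4/11 · 0.0019531 = 0.00071023, 3/11 · 0.42188 = 0.11506, 4/11 · 0.66992 = 0.24361; summing to 0.35938.
Dividing through by the total gives posterior P(r = 1 | data) = 0.0019763, P(r = 6 | data) = 0.32016, P(r = 7 | data) = 0.67787.
The predictive probability is P(purple next | data) = (7/8)(0.0019763) + (1/4)(0.32016) + (1/8)(0.67787) = 0.1665.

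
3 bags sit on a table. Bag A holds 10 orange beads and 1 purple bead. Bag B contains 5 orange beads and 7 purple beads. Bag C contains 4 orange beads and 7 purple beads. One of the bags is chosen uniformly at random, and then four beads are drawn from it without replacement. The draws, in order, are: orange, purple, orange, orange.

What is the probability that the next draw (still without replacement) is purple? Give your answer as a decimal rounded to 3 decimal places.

Compute the likelihood of the observed sequence for each case: P(data | bag A) = (10/11)(1/10)(9/9)(8/8) = 0.090909; P(data | bag B) = (5/12)(7/11)(4/10)(3/9) = 0.035354; P(data | bag C) = (4/11)(7/10)(3/9)(2/8) = 0.021212.
The prior-weighted likelihoods are 1/3 · 0.090909 = 0.030303, 1/3 · 0.035354 = 0.011785, 1/3 · 0.021212 = 0.0070707; summing to 0.049158.
Normalising, the posterior is P(bag A | data) = 0.61644, P(bag B | data) = 0.23973, P(bag C | data) = 0.14384.
So P(purple next | data) = Σ P(purple next | H) P(H | data) = (0)(0.61644) + (3/4)(0.23973) + (6/7)(0.14384) = 0.30308.

0.303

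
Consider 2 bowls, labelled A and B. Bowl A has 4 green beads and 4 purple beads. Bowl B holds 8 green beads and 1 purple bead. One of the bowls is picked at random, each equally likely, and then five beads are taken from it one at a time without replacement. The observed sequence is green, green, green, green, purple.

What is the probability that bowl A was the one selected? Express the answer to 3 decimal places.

The likelihood of the observed sequence under each hypothesis: P(data | bowl A) = (4/8)(3/7)(2/6)(1/5)(4/4) = 0.014286; P(data | bowl B) = (8/9)(7/8)(6/7)(5/6)(1/5) = 0.11111.
Multiplying each by its prior: 1/2 · 0.014286 = 0.0071429, 1/2 · 0.11111 = 0.055556; these sum to 0.062698.
Hence P(bowl A | data) = (0.0071429) / (0.062698) = 0.11392.

0.114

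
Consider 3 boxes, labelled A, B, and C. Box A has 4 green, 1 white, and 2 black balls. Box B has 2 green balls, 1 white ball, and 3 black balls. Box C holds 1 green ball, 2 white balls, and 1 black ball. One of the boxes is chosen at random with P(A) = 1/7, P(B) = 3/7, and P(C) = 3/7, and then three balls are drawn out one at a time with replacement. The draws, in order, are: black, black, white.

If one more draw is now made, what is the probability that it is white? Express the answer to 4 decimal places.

0.3011

Compute the likelihood of the observed sequence for each case: P(data | box A) = (2/7)(2/7)(1/7) = 0.011662; P(data | box B) = (3/6)(3/6)(1/6) = 0.041667; P(data | box C) = (1/4)(1/4)(2/4) = 0.03125.
Weighting by the prior gives 1/7 · 0.011662 = 0.001666, 3/7 · 0.041667 = 0.017857, 3/7 · 0.03125 = 0.013393; summing to 0.032916.
Normalising, the posterior is P(box A | data) = 0.050613, P(box B | data) = 0.54251, P(box C | data) = 0.40688.
The predictive probability is P(white next | data) = (1/7)(0.050613) + (1/6)(0.54251) + (1/2)(0.40688) = 0.30109.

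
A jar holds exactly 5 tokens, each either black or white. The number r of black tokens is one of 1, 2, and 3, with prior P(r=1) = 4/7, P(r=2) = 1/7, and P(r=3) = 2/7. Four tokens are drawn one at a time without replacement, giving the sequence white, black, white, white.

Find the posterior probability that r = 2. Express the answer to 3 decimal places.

Under each hypothesis, the probability of the observed sequence is: P(data | r = 1) = (4/5)(1/4)(3/3)(2/2) = 1/5; P(data | r = 2) = (3/5)(2/4)(2/3)(1/2) = 1/10; P(data | r = 3) = (2/5)(3/4)(1/3)(0/2) = 0.
Multiplying each by its prior: 4/7 · 1/5 = 4/35, 1/7 · 1/10 = 1/70, 2/7 · 0 = 0; these sum to 9/70.
Hence P(r = 2 | data) = (1/70) / (9/70) = 1/9.

0.111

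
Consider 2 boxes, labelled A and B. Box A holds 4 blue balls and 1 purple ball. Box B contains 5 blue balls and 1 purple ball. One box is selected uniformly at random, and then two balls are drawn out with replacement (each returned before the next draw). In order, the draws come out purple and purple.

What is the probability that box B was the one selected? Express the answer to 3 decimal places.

0.410

Under each hypothesis, the probability of the observed sequence is: P(data | box A) = (1/5)(1/5) = 0.04; P(data | box B) = (1/6)(1/6) = 0.027778.
The prior-weighted likelihoods are 1/2 · 0.04 = 0.02, 1/2 · 0.027778 = 0.013889; summing to 0.033889.
Therefore the posterior P(box B | data) = (0.013889) / (0.033889) = 0.40984.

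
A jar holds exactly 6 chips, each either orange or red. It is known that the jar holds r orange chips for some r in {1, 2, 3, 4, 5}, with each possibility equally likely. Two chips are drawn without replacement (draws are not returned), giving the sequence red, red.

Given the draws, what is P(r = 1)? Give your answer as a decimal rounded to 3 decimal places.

0.500

Under each hypothesis, the probability of the observed sequence is: P(data | r = 1) = (5/6)(4/5) = 2/3; P(data | r = 2) = (4/6)(3/5) = 2/5; P(data | r = 3) = (3/6)(2/5) = 1/5; P(data | r = 4) = (2/6)(1/5) = 1/15; P(data | r = 5) = (1/6)(0/5) = 0.
Multiplying each by its prior: 1/5 · 2/3 = 2/15, 1/5 · 2/5 = 2/25, 1/5 · 1/5 = 1/25, 1/5 · 1/15 = 1/75, 1/5 · 0 = 0; these sum to 4/15.
Hence P(r = 1 | data) = (2/15) / (4/15) = 1/2.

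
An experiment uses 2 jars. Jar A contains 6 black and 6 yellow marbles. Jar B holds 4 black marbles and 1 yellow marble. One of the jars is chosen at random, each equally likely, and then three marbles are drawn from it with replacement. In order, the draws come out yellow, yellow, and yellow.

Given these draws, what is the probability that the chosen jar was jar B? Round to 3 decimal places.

Under each hypothesis, the probability of the observed sequence is: P(data | jar A) = (6/12)(6/12)(6/12) = 0.125; P(data | jar B) = (1/5)(1/5)(1/5) = 0.008.
The prior-weighted likelihoods are 1/2 · 0.125 = 0.0625, 1/2 · 0.008 = 0.004; with total 0.0665.
Therefore the posterior P(jar B | data) = (0.004) / (0.0665) = 0.06015.

0.060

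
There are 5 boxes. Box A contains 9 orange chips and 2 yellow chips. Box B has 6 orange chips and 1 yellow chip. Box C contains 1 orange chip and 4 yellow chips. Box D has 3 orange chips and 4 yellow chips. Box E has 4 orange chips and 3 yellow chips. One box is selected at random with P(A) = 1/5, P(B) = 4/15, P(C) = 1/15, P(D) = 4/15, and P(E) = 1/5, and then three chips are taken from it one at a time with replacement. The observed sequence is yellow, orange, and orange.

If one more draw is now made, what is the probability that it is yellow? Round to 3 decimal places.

0.345

The likelihood of the observed sequence under each hypothesis: P(data | box A) = (2/11)(9/11)(9/11) = 0.12171; P(data | box B) = (1/7)(6/7)(6/7) = 0.10496; P(data | box C) = (4/5)(1/5)(1/5) = 0.032; P(data | box D) = (4/7)(3/7)(3/7) = 0.10496; P(data | box E) = (3/7)(4/7)(4/7) = 0.13994.
Multiplying each by its prior: 1/5 · 0.12171 = 0.024343, 4/15 · 0.10496 = 0.027988, 1/15 · 0.032 = 0.0021333, 4/15 · 0.10496 = 0.027988, 1/5 · 0.13994 = 0.027988; summing to 0.11044.
The posterior is then P(box A | data) = 0.22041, P(box B | data) = 0.25342, P(box C | data) = 0.019317, P(box D | data) = 0.25342, P(box E | data) = 0.25342.
So P(yellow next | data) = Σ P(yellow next | H) P(H | data) = (2/11)(0.22041) + (1/7)(0.25342) + (4/5)(0.019317) + (4/7)(0.25342) + (3/7)(0.25342) = 0.34516.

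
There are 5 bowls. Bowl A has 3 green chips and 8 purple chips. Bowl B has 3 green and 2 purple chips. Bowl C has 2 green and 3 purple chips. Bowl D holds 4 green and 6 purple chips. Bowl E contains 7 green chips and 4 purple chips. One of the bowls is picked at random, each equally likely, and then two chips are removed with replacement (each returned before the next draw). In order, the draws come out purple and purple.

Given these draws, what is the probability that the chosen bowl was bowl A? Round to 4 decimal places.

0.3432

For each hypothesis, P(data | H) works out to: P(data | bowl A) = (8/11)(8/11) = 0.52893; P(data | bowl B) = (2/5)(2/5) = 0.16; P(data | bowl C) = (3/5)(3/5) = 0.36; P(data | bowl D) = (6/10)(6/10) = 0.36; P(data | bowl E) = (4/11)(4/11) = 0.13223.
Weighting by the prior gives 1/5 · 0.52893 = 0.10579, 1/5 · 0.16 = 0.032, 1/5 · 0.36 = 0.072, 1/5 · 0.36 = 0.072, 1/5 · 0.13223 = 0.026446; with total 0.30823.
Therefore the posterior P(bowl A | data) = (0.10579) / (0.30823) = 0.3432.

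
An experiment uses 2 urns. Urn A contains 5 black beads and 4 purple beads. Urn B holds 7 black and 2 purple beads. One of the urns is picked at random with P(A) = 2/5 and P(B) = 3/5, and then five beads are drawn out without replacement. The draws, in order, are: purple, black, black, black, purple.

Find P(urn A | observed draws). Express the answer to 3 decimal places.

0.533

Compute the likelihood of the observed sequence for each case: P(data | urn A) = (4/9)(5/8)(4/7)(3/6)(3/5) = 1/21; P(data | urn B) = (2/9)(7/8)(6/7)(5/6)(1/5) = 1/36.
The prior-weighted likelihoods are 2/5 · 1/21 = 2/105, 3/5 · 1/36 = 1/60; summing to 1/28.
Therefore the posterior P(urn A | data) = (2/105) / (1/28) = 8/15.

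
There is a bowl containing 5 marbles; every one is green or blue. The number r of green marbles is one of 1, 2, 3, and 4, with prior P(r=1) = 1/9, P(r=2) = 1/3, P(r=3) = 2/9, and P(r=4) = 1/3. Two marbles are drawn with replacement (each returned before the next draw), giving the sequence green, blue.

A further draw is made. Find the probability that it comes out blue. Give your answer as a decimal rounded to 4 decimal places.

Compute the likelihood of the observed sequence for each case: P(data | r = 1) = (1/5)(4/5) = 4/25; P(data | r = 2) = (2/5)(3/5) = 6/25; P(data | r = 3) = (3/5)(2/5) = 6/25; P(data | r = 4) = (4/5)(1/5) = 4/25.
The prior-weighted likelihoods are 1/9 · 4/25 = 4/225, 1/3 · 6/25 = 2/25, 2/9 · 6/25 = 4/75, 1/3 · 4/25 = 4/75; these sum to 46/225.
Normalising, the posterior is P(r = 1 | data) = 2/23, P(r = 2 | data) = 9/23, P(r = 3 | data) = 6/23, P(r = 4 | data) = 6/23.
The predictive probability is P(blue next | data) = (4/5)(2/23) + (3/5)(9/23) + (2/5)(6/23) + (1/5)(6/23) = 53/115.

0.4609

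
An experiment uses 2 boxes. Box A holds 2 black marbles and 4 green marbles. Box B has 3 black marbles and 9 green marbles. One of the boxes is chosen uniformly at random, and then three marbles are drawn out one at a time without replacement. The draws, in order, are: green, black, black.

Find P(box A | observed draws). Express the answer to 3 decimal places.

Compute the likelihood of the observed sequence for each case: P(data | box A) = (4/6)(2/5)(1/4) = 0.066667; P(data | box B) = (9/12)(3/11)(2/10) = 0.040909.
The prior-weighted likelihoods are 1/2 · 0.066667 = 0.033333, 1/2 · 0.040909 = 0.020455; with total 0.053788.
So P(box A | data) = (0.033333) / (0.053788) = 0.61972.

0.620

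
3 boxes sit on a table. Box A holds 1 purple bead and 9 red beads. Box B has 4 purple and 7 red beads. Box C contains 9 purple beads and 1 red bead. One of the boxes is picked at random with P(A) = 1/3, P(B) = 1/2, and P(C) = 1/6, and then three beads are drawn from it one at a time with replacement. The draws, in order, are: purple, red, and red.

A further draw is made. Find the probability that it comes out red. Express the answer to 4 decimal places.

The likelihood of the observed sequence under each hypothesis: P(data | box A) = (1/10)(9/10)(9/10) = 0.081; P(data | box B) = (4/11)(7/11)(7/11) = 0.14726; P(data | box C) = (9/10)(1/10)(1/10) = 0.009.
Multiplying each by its prior: 1/3 · 0.081 = 0.027, 1/2 · 0.14726 = 0.073629, 1/6 · 0.009 = 0.0015; these sum to 0.10213.
Normalising, the posterior is P(box A | data) = 0.26437, P(box B | data) = 0.72094, P(box C | data) = 0.014687.
So P(red next | data) = Σ P(red next | H) P(H | data) = (9/10)(0.26437) + (7/11)(0.72094) + (1/10)(0.014687) = 0.69818.

0.6982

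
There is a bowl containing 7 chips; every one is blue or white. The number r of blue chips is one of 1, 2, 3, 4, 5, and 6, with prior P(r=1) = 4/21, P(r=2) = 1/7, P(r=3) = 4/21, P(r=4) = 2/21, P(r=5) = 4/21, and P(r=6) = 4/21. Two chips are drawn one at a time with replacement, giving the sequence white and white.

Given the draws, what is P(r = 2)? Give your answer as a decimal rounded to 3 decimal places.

Under each hypothesis, the probability of the observed sequence is: P(data | r = 1) = (6/7)(6/7) = 0.73469; P(data | r = 2) = (5/7)(5/7) = 0.5102; P(data | r = 3) = (4/7)(4/7) = 0.32653; P(data | r = 4) = (3/7)(3/7) = 0.18367; P(data | r = 5) = (2/7)(2/7) = 0.081633; P(data | r = 6) = (1/7)(1/7) = 0.020408.
Multiplying each by its prior: 4/21 · 0.73469 = 0.13994, 1/7 · 0.5102 = 0.072886, 4/21 · 0.32653 = 0.062196, 2/21 · 0.18367 = 0.017493, 4/21 · 0.081633 = 0.015549, 4/21 · 0.020408 = 0.0038873; with total 0.31195.
So P(r = 2 | data) = (0.072886) / (0.31195) = 0.23364.

0.234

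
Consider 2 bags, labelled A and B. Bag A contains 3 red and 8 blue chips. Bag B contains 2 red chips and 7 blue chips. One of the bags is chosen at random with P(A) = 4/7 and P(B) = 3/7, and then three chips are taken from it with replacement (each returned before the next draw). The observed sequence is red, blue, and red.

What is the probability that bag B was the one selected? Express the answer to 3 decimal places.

The likelihood of the observed sequence under each hypothesis: P(data | bag A) = (3/11)(8/11)(3/11) = 0.054095; P(data | bag B) = (2/9)(7/9)(2/9) = 0.038409.
Multiplying each by its prior: 4/7 · 0.054095 = 0.030911, 3/7 · 0.038409 = 0.016461; summing to 0.047372.
By Bayes' rule, P(bag B | data) = (0.016461) / (0.047372) = 0.34748.

0.347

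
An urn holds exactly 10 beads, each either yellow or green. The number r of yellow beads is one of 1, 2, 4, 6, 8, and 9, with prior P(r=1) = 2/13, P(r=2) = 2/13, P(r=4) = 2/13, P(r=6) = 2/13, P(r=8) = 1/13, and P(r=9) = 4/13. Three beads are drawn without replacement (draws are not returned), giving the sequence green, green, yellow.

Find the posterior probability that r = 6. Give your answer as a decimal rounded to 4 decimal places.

For each hypothesis, P(data | H) works out to: P(data | r = 1) = (9/10)(8/9)(1/8) = 1/10; P(data | r = 2) = (8/10)(7/9)(2/8) = 7/45; P(data | r = 4) = (6/10)(5/9)(4/8) = 1/6; P(data | r = 6) = (4/10)(3/9)(6/8) = 1/10; P(data | r = 8) = (2/10)(1/9)(8/8) = 1/45; P(data | r = 9) = (1/10)(0/9) = 0.
Multiplying each by its prior: 2/13 · 1/10 = 1/65, 2/13 · 7/45 = 14/585, 2/13 · 1/6 = 1/39, 2/13 · 1/10 = 1/65, 1/13 · 1/45 = 1/585, 4/13 · 0 = 0; summing to 16/195.
Hence P(r = 6 | data) = (1/65) / (16/195) = 3/16.

0.1875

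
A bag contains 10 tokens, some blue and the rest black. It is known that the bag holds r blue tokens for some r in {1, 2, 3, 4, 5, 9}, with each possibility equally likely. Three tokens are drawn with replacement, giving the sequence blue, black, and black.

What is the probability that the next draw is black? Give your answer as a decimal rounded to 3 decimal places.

For each hypothesis, P(data | H) works out to: P(data | r = 1) = (1/10)(9/10)(9/10) = 0.081; P(data | r = 2) = (2/10)(8/10)(8/10) = 0.128; P(data | r = 3) = (3/10)(7/10)(7/10) = 0.147; P(data | r = 4) = (4/10)(6/10)(6/10) = 0.144; P(data | r = 5) = (5/10)(5/10)(5/10) = 0.125; P(data | r = 9) = (9/10)(1/10)(1/10) = 0.009.
The prior-weighted likelihoods are 1/6 · 0.081 = 0.0135, 1/6 · 0.128 = 0.021333, 1/6 · 0.147 = 0.0245, 1/6 · 0.144 = 0.024, 1/6 · 0.125 = 0.020833, 1/6 · 0.009 = 0.0015; these sum to 0.10567.
Normalising, the posterior is P(r = 1 | data) = 0.12776, P(r = 2 | data) = 0.20189, P(r = 3 | data) = 0.23186, P(r = 4 | data) = 0.22713, P(r = 5 | data) = 0.19716, P(r = 9 | data) = 0.014196.
Averaging over the posterior, P(black next | data) = (9/10)(0.12776) + (4/5)(0.20189) + (7/10)(0.23186) + (3/5)(0.22713) + (1/2)(0.19716) + (1/10)(0.014196) = 0.67508.

0.675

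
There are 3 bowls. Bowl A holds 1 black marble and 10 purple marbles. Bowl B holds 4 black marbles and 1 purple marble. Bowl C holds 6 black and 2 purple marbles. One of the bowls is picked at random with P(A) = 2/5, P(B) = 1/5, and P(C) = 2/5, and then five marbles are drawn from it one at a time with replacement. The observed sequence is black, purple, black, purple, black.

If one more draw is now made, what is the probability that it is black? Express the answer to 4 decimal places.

The likelihood of the observed sequence under each hypothesis: P(data | bowl A) = (1/11)(10/11)(1/11)(10/11)(1/11) = 0.00062092; P(data | bowl B) = (4/5)(1/5)(4/5)(1/5)(4/5) = 0.02048; P(data | bowl C) = (6/8)(2/8)(6/8)(2/8)(6/8) = 0.026367.
Multiplying each by its prior: 2/5 · 0.00062092 = 0.00024837, 1/5 · 0.02048 = 0.004096, 2/5 · 0.026367 = 0.010547; with total 0.014891.
Dividing through by the total gives posterior P(bowl A | data) = 0.016679, P(bowl B | data) = 0.27506, P(bowl C | data) = 0.70826.
The predictive probability is P(black next | data) = (1/11)(0.016679) + (4/5)(0.27506) + (3/4)(0.70826) = 0.75276.

0.7528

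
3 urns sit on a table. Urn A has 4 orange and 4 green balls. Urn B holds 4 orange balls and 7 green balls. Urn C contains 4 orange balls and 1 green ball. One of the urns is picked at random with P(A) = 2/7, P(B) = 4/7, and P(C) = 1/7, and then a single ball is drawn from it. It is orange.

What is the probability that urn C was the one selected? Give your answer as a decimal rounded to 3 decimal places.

0.246

For each hypothesis, P(data | H) works out to: P(data | urn A) = (4/8) = 1/2; P(data | urn B) = (4/11) = 4/11; P(data | urn C) = (4/5) = 4/5.
Multiplying each by its prior: 2/7 · 1/2 = 1/7, 4/7 · 4/11 = 16/77, 1/7 · 4/5 = 4/35; these sum to 179/385.
Hence P(urn C | data) = (4/35) / (179/385) = 44/179.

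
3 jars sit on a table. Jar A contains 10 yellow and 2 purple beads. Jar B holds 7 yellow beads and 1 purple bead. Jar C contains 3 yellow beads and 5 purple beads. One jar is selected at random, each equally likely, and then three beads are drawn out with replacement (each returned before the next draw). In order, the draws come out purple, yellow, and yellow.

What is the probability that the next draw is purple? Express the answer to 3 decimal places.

0.288

Compute the likelihood of the observed sequence for each case: P(data | jar A) = (2/12)(10/12)(10/12) = 0.11574; P(data | jar B) = (1/8)(7/8)(7/8) = 0.095703; P(data | jar C) = (5/8)(3/8)(3/8) = 0.087891.
The prior-weighted likelihoods are 1/3 · 0.11574 = 0.03858, 1/3 · 0.095703 = 0.031901, 1/3 · 0.087891 = 0.029297; these sum to 0.099778.
Normalising, the posterior is P(jar A | data) = 0.38666, P(jar B | data) = 0.31972, P(jar C | data) = 0.29362.
The predictive probability is P(purple next | data) = (1/6)(0.38666) + (1/8)(0.31972) + (5/8)(0.29362) = 0.28792.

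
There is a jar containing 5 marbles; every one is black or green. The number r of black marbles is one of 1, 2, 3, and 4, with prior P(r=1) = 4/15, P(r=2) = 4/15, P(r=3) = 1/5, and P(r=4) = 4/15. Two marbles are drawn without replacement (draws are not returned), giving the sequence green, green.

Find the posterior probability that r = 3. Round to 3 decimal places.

Compute the likelihood of the observed sequence for each case: P(data | r = 1) = (4/5)(3/4) = 3/5; P(data | r = 2) = (3/5)(2/4) = 3/10; P(data | r = 3) = (2/5)(1/4) = 1/10; P(data | r = 4) = (1/5)(0/4) = 0.
The prior-weighted likelihoods are 4/15 · 3/5 = 4/25, 4/15 · 3/10 = 2/25, 1/5 · 1/10 = 1/50, 4/15 · 0 = 0; with total 13/50.
Therefore the posterior P(r = 3 | data) = (1/50) / (13/50) = 1/13.

0.077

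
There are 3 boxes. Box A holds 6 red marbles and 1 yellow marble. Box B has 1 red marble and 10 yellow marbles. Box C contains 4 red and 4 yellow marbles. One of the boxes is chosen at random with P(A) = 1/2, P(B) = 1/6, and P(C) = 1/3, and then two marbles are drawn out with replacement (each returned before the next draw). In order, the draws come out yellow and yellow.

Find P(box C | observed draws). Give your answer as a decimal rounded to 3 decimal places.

The likelihood of the observed sequence under each hypothesis: P(data | box A) = (1/7)(1/7) = 0.020408; P(data | box B) = (10/11)(10/11) = 0.82645; P(data | box C) = (4/8)(4/8) = 0.25.
The prior-weighted likelihoods are 1/2 · 0.020408 = 0.010204, 1/6 · 0.82645 = 0.13774, 1/3 · 0.25 = 0.083333; summing to 0.23128.
Therefore the posterior P(box C | data) = (0.083333) / (0.23128) = 0.36032.

0.360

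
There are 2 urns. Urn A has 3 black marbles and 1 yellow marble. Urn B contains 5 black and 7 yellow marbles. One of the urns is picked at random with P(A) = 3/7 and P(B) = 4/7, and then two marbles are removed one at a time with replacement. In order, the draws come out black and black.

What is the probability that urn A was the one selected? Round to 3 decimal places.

The likelihood of the observed sequence under each hypothesis: P(data | urn A) = (3/4)(3/4) = 9/16; P(data | urn B) = (5/12)(5/12) = 25/144.
Weighting by the prior gives 3/7 · 9/16 = 27/112, 4/7 · 25/144 = 25/252; these sum to 49/144.
So P(urn A | data) = (27/112) / (49/144) = 243/343.

0.708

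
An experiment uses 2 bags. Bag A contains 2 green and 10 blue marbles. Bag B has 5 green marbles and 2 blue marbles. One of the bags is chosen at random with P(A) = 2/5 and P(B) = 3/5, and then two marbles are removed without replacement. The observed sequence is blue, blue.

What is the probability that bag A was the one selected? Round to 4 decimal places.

0.9052

The likelihood of the observed sequence under each hypothesis: P(data | bag A) = (10/12)(9/11) = 15/22; P(data | bag B) = (2/7)(1/6) = 1/21.
The prior-weighted likelihoods are 2/5 · 15/22 = 3/11, 3/5 · 1/21 = 1/35; with total 116/385.
So P(bag A | data) = (3/11) / (116/385) = 105/116.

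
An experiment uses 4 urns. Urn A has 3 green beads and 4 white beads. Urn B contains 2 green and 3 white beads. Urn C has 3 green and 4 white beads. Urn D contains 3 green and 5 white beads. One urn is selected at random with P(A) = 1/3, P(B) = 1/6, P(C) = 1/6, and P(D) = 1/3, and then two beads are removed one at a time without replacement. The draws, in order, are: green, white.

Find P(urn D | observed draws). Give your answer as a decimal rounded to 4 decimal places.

0.3165

For each hypothesis, P(data | H) works out to: P(data | urn A) = (3/7)(4/6) = 2/7; P(data | urn B) = (2/5)(3/4) = 3/10; P(data | urn C) = (3/7)(4/6) = 2/7; P(data | urn D) = (3/8)(5/7) = 15/56.
The prior-weighted likelihoods are 1/3 · 2/7 = 2/21, 1/6 · 3/10 = 1/20, 1/6 · 2/7 = 1/21, 1/3 · 15/56 = 5/56; these sum to 79/280.
Hence P(urn D | data) = (5/56) / (79/280) = 25/79.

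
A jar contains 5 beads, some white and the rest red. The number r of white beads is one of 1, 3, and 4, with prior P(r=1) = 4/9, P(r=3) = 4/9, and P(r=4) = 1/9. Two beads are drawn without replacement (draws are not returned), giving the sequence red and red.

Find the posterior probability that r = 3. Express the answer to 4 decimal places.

For each hypothesis, P(data | H) works out to: P(data | r = 1) = (4/5)(3/4) = 3/5; P(data | r = 3) = (2/5)(1/4) = 1/10; P(data | r = 4) = (1/5)(0/4) = 0.
The prior-weighted likelihoods are 4/9 · 3/5 = 4/15, 4/9 · 1/10 = 2/45, 1/9 · 0 = 0; these sum to 14/45.
By Bayes' rule, P(r = 3 | data) = (2/45) / (14/45) = 1/7.

0.1429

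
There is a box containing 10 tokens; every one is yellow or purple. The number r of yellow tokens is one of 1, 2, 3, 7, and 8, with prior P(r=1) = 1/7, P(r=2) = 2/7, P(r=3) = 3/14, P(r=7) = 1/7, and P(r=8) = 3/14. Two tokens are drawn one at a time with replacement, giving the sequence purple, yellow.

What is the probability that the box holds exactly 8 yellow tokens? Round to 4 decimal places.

For each hypothesis, P(data | H) works out to: P(data | r = 1) = (9/10)(1/10) = 9/100; P(data | r = 2) = (8/10)(2/10) = 4/25; P(data | r = 3) = (7/10)(3/10) = 21/100; P(data | r = 7) = (3/10)(7/10) = 21/100; P(data | r = 8) = (2/10)(8/10) = 4/25.
Weighting by the prior gives 1/7 · 9/100 = 9/700, 2/7 · 4/25 = 8/175, 3/14 · 21/100 = 9/200, 1/7 · 21/100 = 3/100, 3/14 · 4/25 = 6/175; with total 47/280.
By Bayes' rule, P(r = 8 | data) = (6/175) / (47/280) = 48/235.

0.2043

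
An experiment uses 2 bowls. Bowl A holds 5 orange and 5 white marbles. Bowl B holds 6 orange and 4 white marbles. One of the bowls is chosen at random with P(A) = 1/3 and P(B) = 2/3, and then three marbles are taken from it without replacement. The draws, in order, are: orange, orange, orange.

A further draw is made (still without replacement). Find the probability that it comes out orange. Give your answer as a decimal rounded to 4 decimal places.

0.4000

Compute the likelihood of the observed sequence for each case: P(data | bowl A) = (5/10)(4/9)(3/8) = 1/12; P(data | bowl B) = (6/10)(5/9)(4/8) = 1/6.
Multiplying each by its prior: 1/3 · 1/12 = 1/36, 2/3 · 1/6 = 1/9; these sum to 5/36.
Dividing through by the total gives posterior P(bowl A | data) = 1/5, P(bowl B | data) = 4/5.
So P(orange next | data) = Σ P(orange next | H) P(H | data) = (2/7)(1/5) + (3/7)(4/5) = 2/5.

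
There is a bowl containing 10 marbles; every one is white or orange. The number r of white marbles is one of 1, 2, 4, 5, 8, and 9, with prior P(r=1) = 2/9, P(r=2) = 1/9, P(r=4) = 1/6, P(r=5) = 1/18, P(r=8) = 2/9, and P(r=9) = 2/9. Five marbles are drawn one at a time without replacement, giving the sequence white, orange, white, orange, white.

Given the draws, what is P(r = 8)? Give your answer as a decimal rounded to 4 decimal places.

0.4444

The likelihood of the observed sequence under each hypothesis: P(data | r = 1) = (1/10)(9/9)(0/8) = 0; P(data | r = 2) = (2/10)(8/9)(1/8)(7/7)(0/6) = 0; P(data | r = 4) = (4/10)(6/9)(3/8)(5/7)(2/6) = 0.02381; P(data | r = 5) = (5/10)(5/9)(4/8)(4/7)(3/6) = 0.039683; P(data | r = 8) = (8/10)(2/9)(7/8)(1/7)(6/6) = 0.022222; P(data | r = 9) = (9/10)(1/9)(8/8)(0/7) = 0.
Weighting by the prior gives 2/9 · 0 = 0, 1/9 · 0 = 0, 1/6 · 0.02381 = 0.0039683, 1/18 · 0.039683 = 0.0022046, 2/9 · 0.022222 = 0.0049383, 2/9 · 0 = 0; with total 0.011111.
Therefore the posterior P(r = 8 | data) = (0.0049383) / (0.011111) = 0.44444.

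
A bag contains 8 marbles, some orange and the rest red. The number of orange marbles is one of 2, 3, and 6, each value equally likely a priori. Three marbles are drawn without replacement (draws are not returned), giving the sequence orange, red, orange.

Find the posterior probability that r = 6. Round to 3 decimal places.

Compute the likelihood of the observed sequence for each case: P(data | r = 2) = (2/8)(6/7)(1/6) = 1/28; P(data | r = 3) = (3/8)(5/7)(2/6) = 5/56; P(data | r = 6) = (6/8)(2/7)(5/6) = 5/28.
Weighting by the prior gives 1/3 · 1/28 = 1/84, 1/3 · 5/56 = 5/168, 1/3 · 5/28 = 5/84; summing to 17/168.
Hence P(r = 6 | data) = (5/84) / (17/168) = 10/17.

0.588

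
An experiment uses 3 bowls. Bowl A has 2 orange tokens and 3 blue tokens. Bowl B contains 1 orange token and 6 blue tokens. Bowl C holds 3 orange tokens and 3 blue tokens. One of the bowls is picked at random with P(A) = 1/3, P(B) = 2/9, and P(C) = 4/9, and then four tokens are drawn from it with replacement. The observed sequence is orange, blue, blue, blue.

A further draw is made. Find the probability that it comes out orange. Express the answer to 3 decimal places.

For each hypothesis, P(data | H) works out to: P(data | bowl A) = (2/5)(3/5)(3/5)(3/5) = 0.0864; P(data | bowl B) = (1/7)(6/7)(6/7)(6/7) = 0.089963; P(data | bowl C) = (3/6)(3/6)(3/6)(3/6) = 0.0625.
Weighting by the prior gives 1/3 · 0.0864 = 0.0288, 2/9 · 0.089963 = 0.019992, 4/9 · 0.0625 = 0.027778; these sum to 0.076569.
Normalising, the posterior is P(bowl A | data) = 0.37613, P(bowl B | data) = 0.26109, P(bowl C | data) = 0.36278.
Averaging over the posterior, P(orange next | data) = (2/5)(0.37613) + (1/7)(0.26109) + (1/2)(0.36278) = 0.36914.

0.369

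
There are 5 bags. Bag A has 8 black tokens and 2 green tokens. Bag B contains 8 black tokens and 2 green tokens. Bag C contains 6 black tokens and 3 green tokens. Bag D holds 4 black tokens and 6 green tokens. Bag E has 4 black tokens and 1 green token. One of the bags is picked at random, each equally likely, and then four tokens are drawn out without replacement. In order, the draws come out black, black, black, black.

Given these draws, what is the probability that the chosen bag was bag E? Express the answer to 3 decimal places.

The likelihood of the observed sequence under each hypothesis: P(data | bag A) = (8/10)(7/9)(6/8)(5/7) = 0.33333; P(data | bag B) = (8/10)(7/9)(6/8)(5/7) = 0.33333; P(data | bag C) = (6/9)(5/8)(4/7)(3/6) = 0.11905; P(data | bag D) = (4/10)(3/9)(2/8)(1/7) = 0.0047619; P(data | bag E) = (4/5)(3/4)(2/3)(1/2) = 0.2.
Weighting by the prior gives 1/5 · 0.33333 = 0.066667, 1/5 · 0.33333 = 0.066667, 1/5 · 0.11905 = 0.02381, 1/5 · 0.0047619 = 0.00095238, 1/5 · 0.2 = 0.04; these sum to 0.1981.
Therefore the posterior P(bag E | data) = (0.04) / (0.1981) = 0.20192.

0.202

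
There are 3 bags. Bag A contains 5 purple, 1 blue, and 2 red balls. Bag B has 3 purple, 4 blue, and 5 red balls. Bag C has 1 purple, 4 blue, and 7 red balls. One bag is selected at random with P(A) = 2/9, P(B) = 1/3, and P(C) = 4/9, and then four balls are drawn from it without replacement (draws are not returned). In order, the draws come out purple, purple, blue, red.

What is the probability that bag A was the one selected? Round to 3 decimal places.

0.611

The likelihood of the observed sequence under each hypothesis: P(data | bag A) = (5/8)(4/7)(1/6)(2/5) = 1/42; P(data | bag B) = (3/12)(2/11)(4/10)(5/9) = 1/99; P(data | bag C) = (1/12)(0/11) = 0.
Multiplying each by its prior: 2/9 · 1/42 = 1/189, 1/3 · 1/99 = 1/297, 4/9 · 0 = 0; these sum to 2/231.
Hence P(bag A | data) = (1/189) / (2/231) = 11/18.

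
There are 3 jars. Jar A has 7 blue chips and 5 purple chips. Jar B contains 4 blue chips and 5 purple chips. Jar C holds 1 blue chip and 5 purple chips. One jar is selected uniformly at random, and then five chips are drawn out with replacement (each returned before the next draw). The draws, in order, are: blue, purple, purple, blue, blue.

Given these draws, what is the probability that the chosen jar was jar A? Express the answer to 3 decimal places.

The likelihood of the observed sequence under each hypothesis: P(data | jar A) = (7/12)(5/12)(5/12)(7/12)(7/12) = 0.034461; P(data | jar B) = (4/9)(5/9)(5/9)(4/9)(4/9) = 0.027096; P(data | jar C) = (1/6)(5/6)(5/6)(1/6)(1/6) = 0.003215.
Weighting by the prior gives 1/3 · 0.034461 = 0.011487, 1/3 · 0.027096 = 0.009032, 1/3 · 0.003215 = 0.0010717; these sum to 0.021591.
By Bayes' rule, P(jar A | data) = (0.011487) / (0.021591) = 0.53203.

0.532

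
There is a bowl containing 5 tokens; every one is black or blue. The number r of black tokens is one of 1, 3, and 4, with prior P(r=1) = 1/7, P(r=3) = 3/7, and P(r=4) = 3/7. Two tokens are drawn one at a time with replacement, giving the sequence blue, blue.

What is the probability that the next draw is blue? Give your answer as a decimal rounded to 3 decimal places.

Compute the likelihood of the observed sequence for each case: P(data | r = 1) = (4/5)(4/5) = 16/25; P(data | r = 3) = (2/5)(2/5) = 4/25; P(data | r = 4) = (1/5)(1/5) = 1/25.
The prior-weighted likelihoods are 1/7 · 16/25 = 16/175, 3/7 · 4/25 = 12/175, 3/7 · 1/25 = 3/175; with total 31/175.
Dividing through by the total gives posterior P(r = 1 | data) = 16/31, P(r = 3 | data) = 12/31, P(r = 4 | data) = 3/31.
Averaging over the posterior, P(blue next | data) = (4/5)(16/31) + (2/5)(12/31) + (1/5)(3/31) = 91/155.

0.587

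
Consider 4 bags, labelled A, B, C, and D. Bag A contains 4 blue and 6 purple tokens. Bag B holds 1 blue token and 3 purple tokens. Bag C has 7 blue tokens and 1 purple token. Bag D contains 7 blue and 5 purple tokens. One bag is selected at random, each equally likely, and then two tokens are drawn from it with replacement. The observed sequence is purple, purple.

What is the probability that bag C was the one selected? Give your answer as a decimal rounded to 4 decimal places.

0.0141

Under each hypothesis, the probability of the observed sequence is: P(data | bag A) = (6/10)(6/10) = 0.36; P(data | bag B) = (3/4)(3/4) = 0.5625; P(data | bag C) = (1/8)(1/8) = 0.015625; P(data | bag D) = (5/12)(5/12) = 0.17361.
Multiplying each by its prior: 1/4 · 0.36 = 0.09, 1/4 · 0.5625 = 0.14062, 1/4 · 0.015625 = 0.0039062, 1/4 · 0.17361 = 0.043403; with total 0.27793.
Hence P(bag C | data) = (0.0039062) / (0.27793) = 0.014055.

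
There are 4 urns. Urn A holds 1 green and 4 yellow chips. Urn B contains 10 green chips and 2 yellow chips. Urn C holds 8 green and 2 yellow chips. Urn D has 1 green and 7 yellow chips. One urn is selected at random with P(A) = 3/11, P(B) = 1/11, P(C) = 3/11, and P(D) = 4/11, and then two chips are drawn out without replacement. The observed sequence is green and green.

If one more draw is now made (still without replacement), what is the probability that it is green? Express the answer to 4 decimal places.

Under each hypothesis, the probability of the observed sequence is: P(data | urn A) = (1/5)(0/4) = 0; P(data | urn B) = (10/12)(9/11) = 0.68182; P(data | urn C) = (8/10)(7/9) = 0.62222; P(data | urn D) = (1/8)(0/7) = 0.
Weighting by the prior gives 3/11 · 0 = 0, 1/11 · 0.68182 = 0.061983, 3/11 · 0.62222 = 0.1697, 4/11 · 0 = 0; summing to 0.23168.
The posterior is then P(urn A | data) = 0, P(urn B | data) = 0.26754, P(urn C | data) = 0.73246, P(urn D | data) = 0.
So P(green next | data) = Σ P(green next | H) P(H | data) = (4/5)(0.26754) + (3/4)(0.73246) = 0.76338.

0.7634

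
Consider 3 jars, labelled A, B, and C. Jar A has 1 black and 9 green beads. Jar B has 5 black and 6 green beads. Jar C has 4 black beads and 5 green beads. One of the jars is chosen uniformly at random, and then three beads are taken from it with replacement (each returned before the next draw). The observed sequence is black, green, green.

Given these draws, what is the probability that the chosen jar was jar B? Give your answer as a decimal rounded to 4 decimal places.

0.3827

Compute the likelihood of the observed sequence for each case: P(data | jar A) = (1/10)(9/10)(9/10) = 0.081; P(data | jar B) = (5/11)(6/11)(6/11) = 0.13524; P(data | jar C) = (4/9)(5/9)(5/9) = 0.13717.
Weighting by the prior gives 1/3 · 0.081 = 0.027, 1/3 · 0.13524 = 0.045079, 1/3 · 0.13717 = 0.045725; with total 0.1178.
By Bayes' rule, P(jar B | data) = (0.045079) / (0.1178) = 0.38266.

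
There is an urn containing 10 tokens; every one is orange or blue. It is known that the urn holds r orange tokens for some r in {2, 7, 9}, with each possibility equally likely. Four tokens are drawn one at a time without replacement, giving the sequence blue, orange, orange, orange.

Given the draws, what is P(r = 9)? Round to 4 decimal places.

The likelihood of the observed sequence under each hypothesis: P(data | r = 2) = (8/10)(2/9)(1/8)(0/7) = 0; P(data | r = 7) = (3/10)(7/9)(6/8)(5/7) = 1/8; P(data | r = 9) = (1/10)(9/9)(8/8)(7/7) = 1/10.
Multiplying each by its prior: 1/3 · 0 = 0, 1/3 · 1/8 = 1/24, 1/3 · 1/10 = 1/30; with total 3/40.
By Bayes' rule, P(r = 9 | data) = (1/30) / (3/40) = 4/9.

0.4444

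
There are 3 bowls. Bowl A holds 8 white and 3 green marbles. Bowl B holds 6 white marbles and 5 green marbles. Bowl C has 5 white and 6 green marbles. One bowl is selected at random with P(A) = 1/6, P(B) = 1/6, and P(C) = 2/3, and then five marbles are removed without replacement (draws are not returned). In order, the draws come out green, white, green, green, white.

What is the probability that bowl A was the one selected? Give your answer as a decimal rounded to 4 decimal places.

Under each hypothesis, the probability of the observed sequence is: P(data | bowl A) = (3/11)(8/10)(2/9)(1/8)(7/7) = 0.0060606; P(data | bowl B) = (5/11)(6/10)(4/9)(3/8)(5/7) = 0.032468; P(data | bowl C) = (6/11)(5/10)(5/9)(4/8)(4/7) = 0.04329.
Weighting by the prior gives 1/6 · 0.0060606 = 0.0010101, 1/6 · 0.032468 = 0.0054113, 2/3 · 0.04329 = 0.02886; summing to 0.035281.
So P(bowl A | data) = (0.0010101) / (0.035281) = 0.02863.

0.0286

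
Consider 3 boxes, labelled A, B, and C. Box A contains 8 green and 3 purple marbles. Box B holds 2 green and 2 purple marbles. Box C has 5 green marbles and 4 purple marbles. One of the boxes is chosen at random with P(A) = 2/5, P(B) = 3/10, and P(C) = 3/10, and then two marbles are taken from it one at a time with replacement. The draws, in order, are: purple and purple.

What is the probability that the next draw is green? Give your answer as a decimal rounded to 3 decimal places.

0.561

For each hypothesis, P(data | H) works out to: P(data | box A) = (3/11)(3/11) = 0.07438; P(data | box B) = (2/4)(2/4) = 0.25; P(data | box C) = (4/9)(4/9) = 0.19753.
Multiplying each by its prior: 2/5 · 0.07438 = 0.029752, 3/10 · 0.25 = 0.075, 3/10 · 0.19753 = 0.059259; these sum to 0.16401.
The posterior is then P(box A | data) = 0.1814, P(box B | data) = 0.45729, P(box C | data) = 0.36131.
Averaging over the posterior, P(green next | data) = (8/11)(0.1814) + (1/2)(0.45729) + (5/9)(0.36131) = 0.5613.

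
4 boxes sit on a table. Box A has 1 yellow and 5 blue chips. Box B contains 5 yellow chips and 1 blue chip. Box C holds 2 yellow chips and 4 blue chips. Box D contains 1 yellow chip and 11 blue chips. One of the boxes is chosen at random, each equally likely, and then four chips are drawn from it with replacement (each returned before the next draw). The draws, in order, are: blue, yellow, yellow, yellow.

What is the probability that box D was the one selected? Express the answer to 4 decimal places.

0.0042

The likelihood of the observed sequence under each hypothesis: P(data | box A) = (5/6)(1/6)(1/6)(1/6) = 0.003858; P(data | box B) = (1/6)(5/6)(5/6)(5/6) = 0.096451; P(data | box C) = (4/6)(2/6)(2/6)(2/6) = 0.024691; P(data | box D) = (11/12)(1/12)(1/12)(1/12) = 0.00053048.
Multiplying each by its prior: 1/4 · 0.003858 = 0.00096451, 1/4 · 0.096451 = 0.024113, 1/4 · 0.024691 = 0.0061728, 1/4 · 0.00053048 = 0.00013262; with total 0.031383.
So P(box D | data) = (0.00013262) / (0.031383) = 0.0042259.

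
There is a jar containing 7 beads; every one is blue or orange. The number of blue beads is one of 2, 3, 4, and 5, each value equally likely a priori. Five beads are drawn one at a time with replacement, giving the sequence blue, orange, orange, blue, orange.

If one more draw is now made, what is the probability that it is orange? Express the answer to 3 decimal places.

0.544

Compute the likelihood of the observed sequence for each case: P(data | r = 2) = (2/7)(5/7)(5/7)(2/7)(5/7) = 0.02975; P(data | r = 3) = (3/7)(4/7)(4/7)(3/7)(4/7) = 0.034271; P(data | r = 4) = (4/7)(3/7)(3/7)(4/7)(3/7) = 0.025704; P(data | r = 5) = (5/7)(2/7)(2/7)(5/7)(2/7) = 0.0119.
Weighting by the prior gives 1/4 · 0.02975 = 0.0074374, 1/4 · 0.034271 = 0.0085679, 1/4 · 0.025704 = 0.0064259, 1/4 · 0.0119 = 0.002975; these sum to 0.025406.
The posterior is then P(r = 2 | data) = 0.29274, P(r = 3 | data) = 0.33724, P(r = 4 | data) = 0.25293, P(r = 5 | data) = 0.1171.
The predictive probability is P(orange next | data) = (5/7)(0.29274) + (4/7)(0.33724) + (3/7)(0.25293) + (2/7)(0.1171) = 0.54366.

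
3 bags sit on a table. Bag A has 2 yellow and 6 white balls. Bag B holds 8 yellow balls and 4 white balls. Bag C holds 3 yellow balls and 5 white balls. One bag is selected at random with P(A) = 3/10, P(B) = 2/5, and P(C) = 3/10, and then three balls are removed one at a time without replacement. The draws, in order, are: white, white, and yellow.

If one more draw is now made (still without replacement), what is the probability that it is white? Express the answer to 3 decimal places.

Compute the likelihood of the observed sequence for each case: P(data | bag A) = (6/8)(5/7)(2/6) = 0.17857; P(data | bag B) = (4/12)(3/11)(8/10) = 0.072727; P(data | bag C) = (5/8)(4/7)(3/6) = 0.17857.
The prior-weighted likelihoods are 3/10 · 0.17857 = 0.053571, 2/5 · 0.072727 = 0.029091, 3/10 · 0.17857 = 0.053571; with total 0.13623.
Dividing through by the total gives posterior P(bag A | data) = 0.39323, P(bag B | data) = 0.21354, P(bag C | data) = 0.39323.
So P(white next | data) = Σ P(white next | H) P(H | data) = (4/5)(0.39323) + (2/9)(0.21354) + (3/5)(0.39323) = 0.59798.

0.598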